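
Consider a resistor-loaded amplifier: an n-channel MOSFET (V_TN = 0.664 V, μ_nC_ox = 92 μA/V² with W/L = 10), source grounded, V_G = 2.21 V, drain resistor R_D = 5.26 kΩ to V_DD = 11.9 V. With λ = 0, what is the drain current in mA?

V_GS = V_G = 2.21 V, so V_ov = 2.21 − 0.664 = 1.55 V.
k_n = μ_nC_ox · (W/L) = 0.92 mA/V².
Assume saturation: I_D = ½ k_n V_ov² = 0.5 × 0.92 × 1.55² = 1.1 mA, giving V_DS = V_DD − I_D R_D = 11.9 − 1.1 × 5.26 = 6.12 V.
V_DS = 6.12 V ≥ V_ov = 1.55 V, confirming saturation.

I_D = 1.10 mA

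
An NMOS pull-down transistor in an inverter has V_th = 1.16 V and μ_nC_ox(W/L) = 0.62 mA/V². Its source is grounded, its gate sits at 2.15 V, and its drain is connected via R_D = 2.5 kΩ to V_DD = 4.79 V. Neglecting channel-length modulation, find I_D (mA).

I_D = 0.304 mA

V_GS = V_G = 2.15 V, so V_ov = 2.15 − 1.16 = 0.99 V.
Assume saturation: I_D = ½ k_n V_ov² = 0.5 × 0.62 × 0.99² = 0.304 mA, giving V_DS = V_DD − I_D R_D = 4.79 − 0.304 × 2.5 = 4.03 V.
V_DS = 4.03 V ≥ V_ov = 0.99 V, confirming saturation.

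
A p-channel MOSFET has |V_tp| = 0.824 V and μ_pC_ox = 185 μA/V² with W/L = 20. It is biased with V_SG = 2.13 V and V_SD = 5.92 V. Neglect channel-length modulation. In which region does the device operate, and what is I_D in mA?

Saturation; I_D = 3.16 mA

k_p = μ_pC_ox · (W/L) = 3.7 mA/V².
V_ov = V_SG − |V_tp| = 2.13 − 0.824 = 1.31 V.
Since V_SD = 5.92 V ≥ V_ov = 1.31 V, the device is in saturation.
I_D = ½ k_p V_ov² = 0.5 × 3.7 × 1.31² = 3.16 mA.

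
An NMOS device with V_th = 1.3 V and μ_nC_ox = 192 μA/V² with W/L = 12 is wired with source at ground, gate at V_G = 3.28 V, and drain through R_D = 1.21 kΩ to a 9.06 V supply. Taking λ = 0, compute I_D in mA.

V_GS = V_G = 3.28 V, so V_ov = 3.28 − 1.3 = 1.98 V.
k_n = μ_nC_ox · (W/L) = 2.304 mA/V².
Assume saturation: I_D = ½ k_n V_ov² = 0.5 × 2.304 × 1.98² = 4.52 mA, giving V_DS = V_DD − I_D R_D = 9.06 − 4.52 × 1.21 = 3.6 V.
V_DS = 3.6 V ≥ V_ov = 1.98 V, confirming saturation.

I_D = 4.52 mA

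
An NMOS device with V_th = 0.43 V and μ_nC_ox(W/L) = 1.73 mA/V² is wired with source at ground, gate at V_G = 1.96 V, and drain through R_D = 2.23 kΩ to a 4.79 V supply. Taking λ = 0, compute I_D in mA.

I_D = 1.73 mA

V_GS = V_G = 1.96 V, so V_ov = 1.96 − 0.43 = 1.53 V.
Assume saturation: I_D = ½ k_n V_ov² = 0.5 × 1.73 × 1.53² = 2.02 mA, giving V_DS = V_DD − I_D R_D = 4.79 − 2.02 × 2.23 = 0.275 V.
But 0.275 V < V_ov = 1.53 V, so the device is actually in triode.
In triode I_D = k_n[V_ov V_DS − ½ V_DS²] and I_D = (V_DD − V_DS)/R_D. Equating: 1.93 V_DS² − 6.903 V_DS + 4.79 = 0, giving V_DS = 0.942 V (the root below V_ov).
I_D = (4.79 − 0.942) / 2.23 = 1.73 mA.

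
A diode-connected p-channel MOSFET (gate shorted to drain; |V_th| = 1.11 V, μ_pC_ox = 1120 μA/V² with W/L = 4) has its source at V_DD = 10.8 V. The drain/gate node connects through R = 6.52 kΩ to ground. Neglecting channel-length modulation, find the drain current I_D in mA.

With gate tied to drain, V_SG = V_SD ≥ V_SG − |V_th|, so the device is in saturation.
k_p = μ_pC_ox · (W/L) = 4.48 mA/V².
KCL at the drain: ½ k_p (V_SG − |V_th|)² = (V_DD − V_SG)/R.
Let x = V_SG − 1.11. Then 14.6 x² + x − 9.69 = 0, giving x = 0.781 V (positive root), so V_SG = 1.89 V.
I_D = (V_DD − V_SG)/R = (10.8 − 1.89) / 6.52 = 1.37 mA.

I_D = 1.37 mA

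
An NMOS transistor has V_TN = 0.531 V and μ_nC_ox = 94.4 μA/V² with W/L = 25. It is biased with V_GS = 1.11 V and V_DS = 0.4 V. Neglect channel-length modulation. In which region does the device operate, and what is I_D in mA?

Triode; I_D = 0.358 mA

k_n = μ_nC_ox · (W/L) = 2.36 mA/V².
V_ov = V_GS − V_TN = 1.11 − 0.531 = 0.579 V.
Since V_DS = 0.4 V < V_ov = 0.579 V, the device is in the triode region.
I_D = k_n [V_ov · V_DS − ½ V_DS²] = 2.36 × [0.579 × 0.4 − 0.5 × 0.4²] = 0.358 mA.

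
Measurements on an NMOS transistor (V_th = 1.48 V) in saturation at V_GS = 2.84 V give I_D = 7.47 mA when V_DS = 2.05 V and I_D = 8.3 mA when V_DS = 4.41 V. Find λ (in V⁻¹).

With V_GS fixed, I_D ∝ (1 + λ V_DS) in saturation, so I_D2/I_D1 = (1 + λ V_DS2)/(1 + λ V_DS1).
8.3/7.47 = 1.111 = (1 + 4.41 λ)/(1 + 2.05 λ).
Solving: λ (I_D1 V_DS2 − I_D2 V_DS1) = I_D2 − I_D1, so λ = (8.3 − 7.47) / (7.47 × 4.41 − 8.3 × 2.05) = 0.83 / 15.9 = 0.0521 V⁻¹.

λ = 0.0521 V⁻¹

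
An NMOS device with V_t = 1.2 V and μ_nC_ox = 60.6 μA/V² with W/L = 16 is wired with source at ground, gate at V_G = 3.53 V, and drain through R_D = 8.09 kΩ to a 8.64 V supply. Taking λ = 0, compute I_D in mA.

V_GS = V_G = 3.53 V, so V_ov = 3.53 − 1.2 = 2.33 V.
k_n = μ_nC_ox · (W/L) = 0.9696 mA/V².
Assume saturation: I_D = ½ k_n V_ov² = 0.5 × 0.9696 × 2.33² = 2.63 mA, giving V_DS = V_DD − I_D R_D = 8.64 − 2.63 × 8.09 = -12.7 V.
But -12.7 V < V_ov = 2.33 V, so the device is actually in triode.
In triode I_D = k_n[V_ov V_DS − ½ V_DS²] and I_D = (V_DD − V_DS)/R_D. Equating: 3.92 V_DS² − 19.28 V_DS + 8.64 = 0, giving V_DS = 0.499 V (the root below V_ov).
I_D = (8.64 − 0.499) / 8.09 = 1.01 mA.

I_D = 1.01 mA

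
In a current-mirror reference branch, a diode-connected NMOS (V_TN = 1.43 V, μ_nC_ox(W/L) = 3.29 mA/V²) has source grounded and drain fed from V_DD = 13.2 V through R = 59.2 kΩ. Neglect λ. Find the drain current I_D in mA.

With gate tied to drain, V_GS = V_DS ≥ V_GS − V_TN, so the device is in saturation.
KCL at the drain: ½ k_n (V_GS − V_TN)² = (V_DD − V_GS)/R.
Let x = V_GS − 1.43. Then 97.4 x² + x − 11.77 = 0, giving x = 0.343 V (positive root), so V_GS = 1.77 V.
I_D = (V_DD − V_GS)/R = (13.2 − 1.77) / 59.2 = 0.193 mA.

I_D = 0.193 mA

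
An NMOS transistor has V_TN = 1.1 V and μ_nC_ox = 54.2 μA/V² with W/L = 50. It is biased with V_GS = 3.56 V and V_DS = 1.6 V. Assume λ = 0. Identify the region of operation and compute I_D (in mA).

Triode; I_D = 7.20 mA

k_n = μ_nC_ox · (W/L) = 2.71 mA/V².
V_ov = V_GS − V_TN = 3.56 − 1.1 = 2.46 V.
Since V_DS = 1.6 V < V_ov = 2.46 V, the device is in the triode region.
I_D = k_n [V_ov · V_DS − ½ V_DS²] = 2.71 × [2.46 × 1.6 − 0.5 × 1.6²] = 7.2 mA.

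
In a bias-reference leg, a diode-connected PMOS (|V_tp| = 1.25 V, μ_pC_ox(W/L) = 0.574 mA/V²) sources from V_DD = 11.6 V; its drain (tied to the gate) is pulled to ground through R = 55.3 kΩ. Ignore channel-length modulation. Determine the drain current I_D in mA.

With gate tied to drain, V_SG = V_SD ≥ V_SG − |V_tp|, so the device is in saturation.
KCL at the drain: ½ k_p (V_SG − |V_tp|)² = (V_DD − V_SG)/R.
Let x = V_SG − 1.25. Then 15.9 x² + x − 10.35 = 0, giving x = 0.777 V (positive root), so V_SG = 2.03 V.
I_D = (V_DD − V_SG)/R = (11.6 − 2.03) / 55.3 = 0.173 mA.

I_D = 0.173 mA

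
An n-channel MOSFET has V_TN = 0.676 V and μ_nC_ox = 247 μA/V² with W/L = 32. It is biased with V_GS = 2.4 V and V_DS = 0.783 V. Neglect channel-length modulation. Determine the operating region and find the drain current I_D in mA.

Triode; I_D = 8.25 mA

k_n = μ_nC_ox · (W/L) = 7.904 mA/V².
V_ov = V_GS − V_TN = 2.4 − 0.676 = 1.72 V.
Since V_DS = 0.783 V < V_ov = 1.72 V, the device is in the triode region.
I_D = k_n [V_ov · V_DS − ½ V_DS²] = 7.904 × [1.72 × 0.783 − 0.5 × 0.783²] = 8.25 mA.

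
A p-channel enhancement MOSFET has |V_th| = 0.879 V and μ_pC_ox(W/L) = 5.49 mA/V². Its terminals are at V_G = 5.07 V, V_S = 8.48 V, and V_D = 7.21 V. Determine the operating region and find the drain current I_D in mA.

V_SG = V_S − V_G = 8.48 − 5.07 = 3.41 V; V_SD = V_S − V_D = 8.48 − 7.21 = 1.27 V.
V_ov = V_SG − |V_th| = 3.41 − 0.879 = 2.53 V.
Since V_SD = 1.27 V < V_ov = 2.53 V, the device is in the triode region.
I_D = k_p [V_ov · V_SD − ½ V_SD²] = 5.49 × [2.53 × 1.27 − 0.5 × 1.27²] = 13.2 mA.

Triode; I_D = 13.2 mA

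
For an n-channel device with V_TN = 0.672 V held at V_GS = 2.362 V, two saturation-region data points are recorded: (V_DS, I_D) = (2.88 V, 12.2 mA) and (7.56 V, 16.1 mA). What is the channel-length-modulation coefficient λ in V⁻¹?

With V_GS fixed, I_D ∝ (1 + λ V_DS) in saturation, so I_D2/I_D1 = (1 + λ V_DS2)/(1 + λ V_DS1).
16.1/12.2 = 1.32 = (1 + 7.56 λ)/(1 + 2.88 λ).
Solving: λ (I_D1 V_DS2 − I_D2 V_DS1) = I_D2 − I_D1, so λ = (16.1 − 12.2) / (12.2 × 7.56 − 16.1 × 2.88) = 3.9 / 45.9 = 0.085 V⁻¹.

λ = 0.0850 V⁻¹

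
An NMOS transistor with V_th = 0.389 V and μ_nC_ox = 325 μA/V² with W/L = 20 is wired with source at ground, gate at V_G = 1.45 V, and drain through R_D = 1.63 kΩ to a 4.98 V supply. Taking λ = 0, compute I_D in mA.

I_D = 2.73 mA

V_GS = V_G = 1.45 V, so V_ov = 1.45 − 0.389 = 1.06 V.
k_n = μ_nC_ox · (W/L) = 6.5 mA/V².
Assume saturation: I_D = ½ k_n V_ov² = 0.5 × 6.5 × 1.06² = 3.66 mA, giving V_DS = V_DD − I_D R_D = 4.98 − 3.66 × 1.63 = -0.984 V.
But -0.984 V < V_ov = 1.06 V, so the device is actually in triode.
In triode I_D = k_n[V_ov V_DS − ½ V_DS²] and I_D = (V_DD − V_DS)/R_D. Equating: 5.3 V_DS² − 12.24 V_DS + 4.98 = 0, giving V_DS = 0.527 V (the root below V_ov).
I_D = (4.98 − 0.527) / 1.63 = 2.73 mA.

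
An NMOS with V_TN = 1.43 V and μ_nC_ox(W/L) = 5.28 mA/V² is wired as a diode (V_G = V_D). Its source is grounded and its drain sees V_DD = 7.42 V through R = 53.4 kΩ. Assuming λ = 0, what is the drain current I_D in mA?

With gate tied to drain, V_GS = V_DS ≥ V_GS − V_TN, so the device is in saturation.
KCL at the drain: ½ k_n (V_GS − V_TN)² = (V_DD − V_GS)/R.
Let x = V_GS − 1.43. Then 141 x² + x − 5.99 = 0, giving x = 0.203 V (positive root), so V_GS = 1.63 V.
I_D = (V_DD − V_GS)/R = (7.42 − 1.63) / 53.4 = 0.108 mA.

I_D = 0.108 mA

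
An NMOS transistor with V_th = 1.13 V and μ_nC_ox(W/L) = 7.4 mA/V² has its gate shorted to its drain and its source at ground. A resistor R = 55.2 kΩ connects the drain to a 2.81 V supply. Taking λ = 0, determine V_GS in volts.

With gate tied to drain, V_GS = V_DS ≥ V_GS − V_th, so the device is in saturation.
KCL at the drain: ½ k_n (V_GS − V_th)² = (V_DD − V_GS)/R.
Let x = V_GS − 1.13. Then 204 x² + x − 1.68 = 0, giving x = 0.0883 V (positive root), so V_GS = 1.22 V.
I_D = (V_DD − V_GS)/R = (2.81 − 1.22) / 55.2 = 0.0288 mA.

V_GS = 1.22 V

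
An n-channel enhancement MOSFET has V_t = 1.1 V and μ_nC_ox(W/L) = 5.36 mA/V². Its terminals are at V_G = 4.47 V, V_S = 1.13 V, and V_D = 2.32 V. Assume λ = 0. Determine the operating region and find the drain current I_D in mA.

V_GS = V_G − V_S = 4.47 − 1.13 = 3.34 V; V_DS = V_D − V_S = 2.32 − 1.13 = 1.19 V.
V_ov = V_GS − V_t = 3.34 − 1.1 = 2.24 V.
Since V_DS = 1.19 V < V_ov = 2.24 V, the device is in the triode region.
I_D = k_n [V_ov · V_DS − ½ V_DS²] = 5.36 × [2.24 × 1.19 − 0.5 × 1.19²] = 10.5 mA.

Triode; I_D = 10.5 mA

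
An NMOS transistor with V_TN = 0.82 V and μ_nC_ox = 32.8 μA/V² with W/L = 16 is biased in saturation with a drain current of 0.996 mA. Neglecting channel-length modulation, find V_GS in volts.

k_n = μ_nC_ox · (W/L) = 0.5248 mA/V².
In saturation I_D = ½ k_n (V_GS − V_TN)², so V_GS − V_TN = √(2 I_D / k_n) = √(2 × 0.996 / 0.5248) = 1.95 V.
V_GS = 0.82 + 1.95 = 2.77 V.

V_GS = 2.77 V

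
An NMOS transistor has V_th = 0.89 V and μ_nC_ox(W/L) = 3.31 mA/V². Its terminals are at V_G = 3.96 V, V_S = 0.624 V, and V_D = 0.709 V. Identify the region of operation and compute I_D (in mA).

Triode; I_D = 0.676 mA

V_GS = V_G − V_S = 3.96 − 0.624 = 3.34 V; V_DS = V_D − V_S = 0.709 − 0.624 = 0.085 V.
V_ov = V_GS − V_th = 3.34 − 0.89 = 2.45 V.
Since V_DS = 0.085 V < V_ov = 2.45 V, the device is in the triode region.
I_D = k_n [V_ov · V_DS − ½ V_DS²] = 3.31 × [2.45 × 0.085 − 0.5 × 0.085²] = 0.676 mA.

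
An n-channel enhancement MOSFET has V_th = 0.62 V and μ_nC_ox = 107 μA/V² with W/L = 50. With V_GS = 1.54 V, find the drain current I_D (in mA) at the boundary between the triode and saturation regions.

At the boundary V_DS = V_ov = V_GS − V_th = 1.54 − 0.62 = 0.92 V.
k_n = μ_nC_ox · (W/L) = 5.35 mA/V².
I_D = ½ k_n V_ov² = 0.5 × 5.35 × 0.92² = 2.26 mA.

I_D = 2.26 mA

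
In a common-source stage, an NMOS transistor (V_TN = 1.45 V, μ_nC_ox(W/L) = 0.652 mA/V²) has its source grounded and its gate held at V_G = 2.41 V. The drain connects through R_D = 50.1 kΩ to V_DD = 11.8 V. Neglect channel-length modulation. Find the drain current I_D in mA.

I_D = 0.226 mA

V_GS = V_G = 2.41 V, so V_ov = 2.41 − 1.45 = 0.96 V.
Assume saturation: I_D = ½ k_n V_ov² = 0.5 × 0.652 × 0.96² = 0.3 mA, giving V_DS = V_DD − I_D R_D = 11.8 − 0.3 × 50.1 = -3.25 V.
But -3.25 V < V_ov = 0.96 V, so the device is actually in triode.
In triode I_D = k_n[V_ov V_DS − ½ V_DS²] and I_D = (V_DD − V_DS)/R_D. Equating: 16.3 V_DS² − 32.36 V_DS + 11.8 = 0, giving V_DS = 0.482 V (the root below V_ov).
I_D = (11.8 − 0.482) / 50.1 = 0.226 mA.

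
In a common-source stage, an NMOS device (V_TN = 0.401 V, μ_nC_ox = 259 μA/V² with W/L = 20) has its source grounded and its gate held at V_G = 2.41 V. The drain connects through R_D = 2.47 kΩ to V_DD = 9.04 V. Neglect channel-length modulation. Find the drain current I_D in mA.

I_D = 3.51 mA

V_GS = V_G = 2.41 V, so V_ov = 2.41 − 0.401 = 2.01 V.
k_n = μ_nC_ox · (W/L) = 5.18 mA/V².
Assume saturation: I_D = ½ k_n V_ov² = 0.5 × 5.18 × 2.01² = 10.5 mA, giving V_DS = V_DD − I_D R_D = 9.04 − 10.5 × 2.47 = -16.8 V.
But -16.8 V < V_ov = 2.01 V, so the device is actually in triode.
In triode I_D = k_n[V_ov V_DS − ½ V_DS²] and I_D = (V_DD − V_DS)/R_D. Equating: 6.4 V_DS² − 26.7 V_DS + 9.04 = 0, giving V_DS = 0.372 V (the root below V_ov).
I_D = (9.04 − 0.372) / 2.47 = 3.51 mA.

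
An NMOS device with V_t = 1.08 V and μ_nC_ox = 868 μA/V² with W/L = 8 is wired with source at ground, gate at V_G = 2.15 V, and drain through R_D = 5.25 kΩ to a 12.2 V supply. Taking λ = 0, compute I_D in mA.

I_D = 2.25 mA

V_GS = V_G = 2.15 V, so V_ov = 2.15 − 1.08 = 1.07 V.
k_n = μ_nC_ox · (W/L) = 6.944 mA/V².
Assume saturation: I_D = ½ k_n V_ov² = 0.5 × 6.944 × 1.07² = 3.98 mA, giving V_DS = V_DD − I_D R_D = 12.2 − 3.98 × 5.25 = -8.67 V.
But -8.67 V < V_ov = 1.07 V, so the device is actually in triode.
In triode I_D = k_n[V_ov V_DS − ½ V_DS²] and I_D = (V_DD − V_DS)/R_D. Equating: 18.2 V_DS² − 40.01 V_DS + 12.2 = 0, giving V_DS = 0.366 V (the root below V_ov).
I_D = (12.2 − 0.366) / 5.25 = 2.25 mA.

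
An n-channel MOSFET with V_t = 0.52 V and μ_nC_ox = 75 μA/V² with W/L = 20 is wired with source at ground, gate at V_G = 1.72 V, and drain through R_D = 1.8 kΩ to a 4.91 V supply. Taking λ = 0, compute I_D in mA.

V_GS = V_G = 1.72 V, so V_ov = 1.72 − 0.52 = 1.2 V.
k_n = μ_nC_ox · (W/L) = 1.5 mA/V².
Assume saturation: I_D = ½ k_n V_ov² = 0.5 × 1.5 × 1.2² = 1.08 mA, giving V_DS = V_DD − I_D R_D = 4.91 − 1.08 × 1.8 = 2.97 V.
V_DS = 2.97 V ≥ V_ov = 1.2 V, confirming saturation.

I_D = 1.08 mA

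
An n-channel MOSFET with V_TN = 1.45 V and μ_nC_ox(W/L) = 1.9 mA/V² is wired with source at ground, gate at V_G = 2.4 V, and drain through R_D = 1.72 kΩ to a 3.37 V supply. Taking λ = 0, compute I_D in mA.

V_GS = V_G = 2.4 V, so V_ov = 2.4 − 1.45 = 0.95 V.
Assume saturation: I_D = ½ k_n V_ov² = 0.5 × 1.9 × 0.95² = 0.857 mA, giving V_DS = V_DD − I_D R_D = 3.37 − 0.857 × 1.72 = 1.9 V.
V_DS = 1.9 V ≥ V_ov = 0.95 V, confirming saturation.

I_D = 0.857 mA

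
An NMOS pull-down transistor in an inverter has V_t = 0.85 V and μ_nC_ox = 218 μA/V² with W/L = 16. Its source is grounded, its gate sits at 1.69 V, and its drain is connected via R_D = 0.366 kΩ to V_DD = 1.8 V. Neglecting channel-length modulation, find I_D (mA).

I_D = 1.23 mA

V_GS = V_G = 1.69 V, so V_ov = 1.69 − 0.85 = 0.84 V.
k_n = μ_nC_ox · (W/L) = 3.488 mA/V².
Assume saturation: I_D = ½ k_n V_ov² = 0.5 × 3.488 × 0.84² = 1.23 mA, giving V_DS = V_DD − I_D R_D = 1.8 − 1.23 × 0.366 = 1.35 V.
V_DS = 1.35 V ≥ V_ov = 0.84 V, confirming saturation.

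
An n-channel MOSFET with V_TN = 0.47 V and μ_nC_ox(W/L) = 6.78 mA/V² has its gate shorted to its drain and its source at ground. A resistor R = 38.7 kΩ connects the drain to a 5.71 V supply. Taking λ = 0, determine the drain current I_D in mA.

With gate tied to drain, V_GS = V_DS ≥ V_GS − V_TN, so the device is in saturation.
KCL at the drain: ½ k_n (V_GS − V_TN)² = (V_DD − V_GS)/R.
Let x = V_GS − 0.47. Then 131 x² + x − 5.24 = 0, giving x = 0.196 V (positive root), so V_GS = 0.666 V.
I_D = (V_DD − V_GS)/R = (5.71 − 0.666) / 38.7 = 0.13 mA.

I_D = 0.130 mA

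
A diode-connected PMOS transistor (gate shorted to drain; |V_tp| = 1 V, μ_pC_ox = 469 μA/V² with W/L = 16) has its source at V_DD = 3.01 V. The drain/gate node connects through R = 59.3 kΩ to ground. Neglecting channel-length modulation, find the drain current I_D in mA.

With gate tied to drain, V_SG = V_SD ≥ V_SG − |V_tp|, so the device is in saturation.
k_p = μ_pC_ox · (W/L) = 7.504 mA/V².
KCL at the drain: ½ k_p (V_SG − |V_tp|)² = (V_DD − V_SG)/R.
Let x = V_SG − 1. Then 222 x² + x − 2.01 = 0, giving x = 0.0928 V (positive root), so V_SG = 1.09 V.
I_D = (V_DD − V_SG)/R = (3.01 − 1.09) / 59.3 = 0.0323 mA.

I_D = 0.0323 mA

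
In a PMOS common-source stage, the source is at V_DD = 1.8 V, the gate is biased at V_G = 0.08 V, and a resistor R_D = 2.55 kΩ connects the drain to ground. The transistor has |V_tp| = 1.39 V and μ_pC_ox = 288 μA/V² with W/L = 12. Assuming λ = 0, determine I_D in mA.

I_D = 0.188 mA

V_SG = V_DD − V_G = 1.8 − 0.08 = 1.72 V, so V_ov = 1.72 − 1.39 = 0.33 V.
k_p = μ_pC_ox · (W/L) = 3.456 mA/V².
Assume saturation: I_D = ½ k_p V_ov² = 0.5 × 3.456 × 0.33² = 0.188 mA, giving V_SD = V_DD − I_D R_D = 1.8 − 0.188 × 2.55 = 1.32 V.
V_SD = 1.32 V ≥ V_ov = 0.33 V, confirming saturation.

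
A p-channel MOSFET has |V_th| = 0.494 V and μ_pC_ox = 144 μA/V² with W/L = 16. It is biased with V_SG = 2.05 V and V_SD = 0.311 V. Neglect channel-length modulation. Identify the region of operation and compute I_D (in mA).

Triode; I_D = 1.00 mA

k_p = μ_pC_ox · (W/L) = 2.304 mA/V².
V_ov = V_SG − |V_th| = 2.05 − 0.494 = 1.56 V.
Since V_SD = 0.311 V < V_ov = 1.56 V, the device is in the triode region.
I_D = k_p [V_ov · V_SD − ½ V_SD²] = 2.304 × [1.56 × 0.311 − 0.5 × 0.311²] = 1 mA.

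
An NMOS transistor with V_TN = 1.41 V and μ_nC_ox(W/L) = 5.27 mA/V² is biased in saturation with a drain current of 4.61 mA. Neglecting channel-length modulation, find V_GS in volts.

In saturation I_D = ½ k_n (V_GS − V_TN)², so V_GS − V_TN = √(2 I_D / k_n) = √(2 × 4.61 / 5.27) = 1.32 V.
V_GS = 1.41 + 1.32 = 2.73 V.

V_GS = 2.73 V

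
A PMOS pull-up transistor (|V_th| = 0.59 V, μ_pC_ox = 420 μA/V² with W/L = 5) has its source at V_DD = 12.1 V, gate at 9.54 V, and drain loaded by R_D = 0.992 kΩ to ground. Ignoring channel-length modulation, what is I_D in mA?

V_SG = V_DD − V_G = 12.1 − 9.54 = 2.56 V, so V_ov = 2.56 − 0.59 = 1.97 V.
k_p = μ_pC_ox · (W/L) = 2.1 mA/V².
Assume saturation: I_D = ½ k_p V_ov² = 0.5 × 2.1 × 1.97² = 4.07 mA, giving V_SD = V_DD − I_D R_D = 12.1 − 4.07 × 0.992 = 8.06 V.
V_SD = 8.06 V ≥ V_ov = 1.97 V, confirming saturation.

I_D = 4.07 mA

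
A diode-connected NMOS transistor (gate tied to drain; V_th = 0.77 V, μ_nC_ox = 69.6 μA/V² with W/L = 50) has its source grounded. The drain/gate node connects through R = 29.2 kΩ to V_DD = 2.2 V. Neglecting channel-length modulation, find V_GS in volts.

With gate tied to drain, V_GS = V_DS ≥ V_GS − V_th, so the device is in saturation.
k_n = μ_nC_ox · (W/L) = 3.48 mA/V².
KCL at the drain: ½ k_n (V_GS − V_th)² = (V_DD − V_GS)/R.
Let x = V_GS − 0.77. Then 50.8 x² + x − 1.43 = 0, giving x = 0.158 V (positive root), so V_GS = 0.928 V.
I_D = (V_DD − V_GS)/R = (2.2 − 0.928) / 29.2 = 0.0436 mA.

V_GS = 0.928 V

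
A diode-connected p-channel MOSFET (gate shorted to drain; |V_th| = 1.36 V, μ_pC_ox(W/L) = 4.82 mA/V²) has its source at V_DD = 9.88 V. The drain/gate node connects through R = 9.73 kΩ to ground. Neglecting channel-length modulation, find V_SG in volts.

With gate tied to drain, V_SG = V_SD ≥ V_SG − |V_th|, so the device is in saturation.
KCL at the drain: ½ k_p (V_SG − |V_th|)² = (V_DD − V_SG)/R.
Let x = V_SG − 1.36. Then 23.4 x² + x − 8.52 = 0, giving x = 0.582 V (positive root), so V_SG = 1.94 V.
I_D = (V_DD − V_SG)/R = (9.88 − 1.94) / 9.73 = 0.816 mA.

V_SG = 1.94 V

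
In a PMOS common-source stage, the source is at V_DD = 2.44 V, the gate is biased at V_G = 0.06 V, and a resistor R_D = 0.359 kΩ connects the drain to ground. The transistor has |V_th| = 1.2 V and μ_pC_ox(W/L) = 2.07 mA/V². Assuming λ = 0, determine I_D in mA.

V_SG = V_DD − V_G = 2.44 − 0.06 = 2.38 V, so V_ov = 2.38 − 1.2 = 1.18 V.
Assume saturation: I_D = ½ k_p V_ov² = 0.5 × 2.07 × 1.18² = 1.44 mA, giving V_SD = V_DD − I_D R_D = 2.44 − 1.44 × 0.359 = 1.92 V.
V_SD = 1.92 V ≥ V_ov = 1.18 V, confirming saturation.

I_D = 1.44 mA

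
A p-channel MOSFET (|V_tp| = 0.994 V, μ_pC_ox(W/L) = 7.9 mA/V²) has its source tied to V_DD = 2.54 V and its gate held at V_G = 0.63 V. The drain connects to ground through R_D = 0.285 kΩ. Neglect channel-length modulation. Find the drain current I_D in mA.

V_SG = V_DD − V_G = 2.54 − 0.63 = 1.91 V, so V_ov = 1.91 − 0.994 = 0.916 V.
Assume saturation: I_D = ½ k_p V_ov² = 0.5 × 7.9 × 0.916² = 3.31 mA, giving V_SD = V_DD − I_D R_D = 2.54 − 3.31 × 0.285 = 1.6 V.
V_SD = 1.6 V ≥ V_ov = 0.916 V, confirming saturation.

I_D = 3.31 mA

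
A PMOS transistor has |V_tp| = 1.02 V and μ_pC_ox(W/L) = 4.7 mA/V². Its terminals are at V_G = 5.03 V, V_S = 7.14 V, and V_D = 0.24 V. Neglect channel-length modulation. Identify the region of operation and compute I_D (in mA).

V_SG = V_S − V_G = 7.14 − 5.03 = 2.11 V; V_SD = V_S − V_D = 7.14 − 0.24 = 6.9 V.
V_ov = V_SG − |V_tp| = 2.11 − 1.02 = 1.09 V.
Since V_SD = 6.9 V ≥ V_ov = 1.09 V, the device is in saturation.
I_D = ½ k_p V_ov² = 0.5 × 4.7 × 1.09² = 2.79 mA.

Saturation; I_D = 2.79 mA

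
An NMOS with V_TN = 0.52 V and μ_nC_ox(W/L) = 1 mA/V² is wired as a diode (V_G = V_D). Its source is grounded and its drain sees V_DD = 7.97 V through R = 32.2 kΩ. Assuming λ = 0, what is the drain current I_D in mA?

I_D = 0.211 mA

With gate tied to drain, V_GS = V_DS ≥ V_GS − V_TN, so the device is in saturation.
KCL at the drain: ½ k_n (V_GS − V_TN)² = (V_DD − V_GS)/R.
Let x = V_GS − 0.52. Then 16.1 x² + x − 7.45 = 0, giving x = 0.65 V (positive root), so V_GS = 1.17 V.
I_D = (V_DD − V_GS)/R = (7.97 − 1.17) / 32.2 = 0.211 mA.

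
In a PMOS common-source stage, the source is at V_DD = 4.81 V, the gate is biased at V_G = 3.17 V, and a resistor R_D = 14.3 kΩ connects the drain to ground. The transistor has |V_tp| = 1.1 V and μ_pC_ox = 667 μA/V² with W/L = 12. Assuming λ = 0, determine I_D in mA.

V_SG = V_DD − V_G = 4.81 − 3.17 = 1.64 V, so V_ov = 1.64 − 1.1 = 0.54 V.
k_p = μ_pC_ox · (W/L) = 8.004 mA/V².
Assume saturation: I_D = ½ k_p V_ov² = 0.5 × 8.004 × 0.54² = 1.17 mA, giving V_SD = V_DD − I_D R_D = 4.81 − 1.17 × 14.3 = -11.9 V.
But -11.9 V < V_ov = 0.54 V, so the device is actually in triode.
In triode I_D = k_p[V_ov V_SD − ½ V_SD²] and I_D = (V_DD − V_SD)/R_D. Equating: 57.2 V_SD² − 62.81 V_SD + 4.81 = 0, giving V_SD = 0.0828 V (the root below V_ov).
I_D = (4.81 − 0.0828) / 14.3 = 0.331 mA.

I_D = 0.331 mA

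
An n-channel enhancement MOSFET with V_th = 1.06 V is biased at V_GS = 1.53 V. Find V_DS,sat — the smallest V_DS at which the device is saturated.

The boundary between triode and saturation is V_DS = V_GS − V_th = V_ov.
V_ov = 1.53 − 1.06 = 0.47 V.

V_DS,sat = 0.470 V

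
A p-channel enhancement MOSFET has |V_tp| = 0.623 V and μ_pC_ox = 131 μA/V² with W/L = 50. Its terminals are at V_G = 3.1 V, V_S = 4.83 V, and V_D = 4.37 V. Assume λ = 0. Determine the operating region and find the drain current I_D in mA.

Triode; I_D = 2.64 mA

V_SG = V_S − V_G = 4.83 − 3.1 = 1.73 V; V_SD = V_S − V_D = 4.83 − 4.37 = 0.46 V.
k_p = μ_pC_ox · (W/L) = 6.55 mA/V².
V_ov = V_SG − |V_tp| = 1.73 − 0.623 = 1.11 V.
Since V_SD = 0.46 V < V_ov = 1.11 V, the device is in the triode region.
I_D = k_p [V_ov · V_SD − ½ V_SD²] = 6.55 × [1.11 × 0.46 − 0.5 × 0.46²] = 2.64 mA.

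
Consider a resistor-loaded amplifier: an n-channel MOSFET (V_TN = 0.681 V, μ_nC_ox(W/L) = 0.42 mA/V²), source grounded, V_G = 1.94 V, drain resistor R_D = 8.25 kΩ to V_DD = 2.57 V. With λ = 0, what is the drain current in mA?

I_D = 0.240 mA

V_GS = V_G = 1.94 V, so V_ov = 1.94 − 0.681 = 1.26 V.
Assume saturation: I_D = ½ k_n V_ov² = 0.5 × 0.42 × 1.26² = 0.333 mA, giving V_DS = V_DD − I_D R_D = 2.57 − 0.333 × 8.25 = -0.176 V.
But -0.176 V < V_ov = 1.26 V, so the device is actually in triode.
In triode I_D = k_n[V_ov V_DS − ½ V_DS²] and I_D = (V_DD − V_DS)/R_D. Equating: 1.73 V_DS² − 5.362 V_DS + 2.57 = 0, giving V_DS = 0.593 V (the root below V_ov).
I_D = (2.57 − 0.593) / 8.25 = 0.24 mA.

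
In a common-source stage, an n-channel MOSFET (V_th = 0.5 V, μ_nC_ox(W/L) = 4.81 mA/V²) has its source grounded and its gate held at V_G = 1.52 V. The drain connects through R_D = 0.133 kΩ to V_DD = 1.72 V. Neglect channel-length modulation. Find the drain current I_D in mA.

V_GS = V_G = 1.52 V, so V_ov = 1.52 − 0.5 = 1.02 V.
Assume saturation: I_D = ½ k_n V_ov² = 0.5 × 4.81 × 1.02² = 2.5 mA, giving V_DS = V_DD − I_D R_D = 1.72 − 2.5 × 0.133 = 1.39 V.
V_DS = 1.39 V ≥ V_ov = 1.02 V, confirming saturation.

I_D = 2.50 mA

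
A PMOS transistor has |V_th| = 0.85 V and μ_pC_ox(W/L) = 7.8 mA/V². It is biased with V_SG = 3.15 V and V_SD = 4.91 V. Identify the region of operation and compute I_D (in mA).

V_ov = V_SG − |V_th| = 3.15 − 0.85 = 2.3 V.
Since V_SD = 4.91 V ≥ V_ov = 2.3 V, the device is in saturation.
I_D = ½ k_p V_ov² = 0.5 × 7.8 × 2.3² = 20.6 mA.

Saturation; I_D = 20.6 mA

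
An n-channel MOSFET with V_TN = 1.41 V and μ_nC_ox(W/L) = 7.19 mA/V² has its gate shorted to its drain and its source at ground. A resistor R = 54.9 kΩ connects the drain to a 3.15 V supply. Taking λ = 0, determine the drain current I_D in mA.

I_D = 0.0300 mA

With gate tied to drain, V_GS = V_DS ≥ V_GS − V_TN, so the device is in saturation.
KCL at the drain: ½ k_n (V_GS − V_TN)² = (V_DD − V_GS)/R.
Let x = V_GS − 1.41. Then 197 x² + x − 1.74 = 0, giving x = 0.0914 V (positive root), so V_GS = 1.5 V.
I_D = (V_DD − V_GS)/R = (3.15 − 1.5) / 54.9 = 0.03 mA.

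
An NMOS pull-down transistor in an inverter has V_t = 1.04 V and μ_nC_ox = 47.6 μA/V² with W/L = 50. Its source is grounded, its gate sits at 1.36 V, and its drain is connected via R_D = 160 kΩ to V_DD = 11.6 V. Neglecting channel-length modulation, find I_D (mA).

V_GS = V_G = 1.36 V, so V_ov = 1.36 − 1.04 = 0.32 V.
k_n = μ_nC_ox · (W/L) = 2.38 mA/V².
Assume saturation: I_D = ½ k_n V_ov² = 0.5 × 2.38 × 0.32² = 0.122 mA, giving V_DS = V_DD − I_D R_D = 11.6 − 0.122 × 160 = -7.9 V.
But -7.9 V < V_ov = 0.32 V, so the device is actually in triode.
In triode I_D = k_n[V_ov V_DS − ½ V_DS²] and I_D = (V_DD − V_DS)/R_D. Equating: 190 V_DS² − 122.9 V_DS + 11.6 = 0, giving V_DS = 0.115 V (the root below V_ov).
I_D = (11.6 − 0.115) / 160 = 0.0718 mA.

I_D = 0.0718 mA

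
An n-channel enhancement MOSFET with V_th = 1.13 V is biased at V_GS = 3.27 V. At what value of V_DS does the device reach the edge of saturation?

The boundary between triode and saturation is V_DS = V_GS − V_th = V_ov.
V_ov = 3.27 − 1.13 = 2.14 V.

V_DS,sat = 2.14 V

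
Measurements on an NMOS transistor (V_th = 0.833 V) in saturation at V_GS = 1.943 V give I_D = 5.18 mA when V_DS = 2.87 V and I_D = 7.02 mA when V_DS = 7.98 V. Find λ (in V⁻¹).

With V_GS fixed, I_D ∝ (1 + λ V_DS) in saturation, so I_D2/I_D1 = (1 + λ V_DS2)/(1 + λ V_DS1).
7.02/5.18 = 1.355 = (1 + 7.98 λ)/(1 + 2.87 λ).
Solving: λ (I_D1 V_DS2 − I_D2 V_DS1) = I_D2 − I_D1, so λ = (7.02 − 5.18) / (5.18 × 7.98 − 7.02 × 2.87) = 1.84 / 21.2 = 0.0868 V⁻¹.

λ = 0.0868 V⁻¹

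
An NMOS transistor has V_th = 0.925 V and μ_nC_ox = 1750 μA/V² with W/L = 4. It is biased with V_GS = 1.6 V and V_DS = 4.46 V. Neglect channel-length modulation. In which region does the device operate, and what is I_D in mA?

Saturation; I_D = 1.59 mA

k_n = μ_nC_ox · (W/L) = 7 mA/V².
V_ov = V_GS − V_th = 1.6 − 0.925 = 0.675 V.
Since V_DS = 4.46 V ≥ V_ov = 0.675 V, the device is in saturation.
I_D = ½ k_n V_ov² = 0.5 × 7 × 0.675² = 1.59 mA.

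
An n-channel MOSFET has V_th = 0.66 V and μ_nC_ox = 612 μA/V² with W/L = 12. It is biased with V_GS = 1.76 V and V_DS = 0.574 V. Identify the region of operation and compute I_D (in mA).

k_n = μ_nC_ox · (W/L) = 7.344 mA/V².
V_ov = V_GS − V_th = 1.76 − 0.66 = 1.1 V.
Since V_DS = 0.574 V < V_ov = 1.1 V, the device is in the triode region.
I_D = k_n [V_ov · V_DS − ½ V_DS²] = 7.344 × [1.1 × 0.574 − 0.5 × 0.574²] = 3.43 mA.

Triode; I_D = 3.43 mA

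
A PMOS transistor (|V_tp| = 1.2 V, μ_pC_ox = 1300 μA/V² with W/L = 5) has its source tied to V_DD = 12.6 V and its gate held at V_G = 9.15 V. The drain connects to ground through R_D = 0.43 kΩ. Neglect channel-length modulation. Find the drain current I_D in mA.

V_SG = V_DD − V_G = 12.6 − 9.15 = 3.45 V, so V_ov = 3.45 − 1.2 = 2.25 V.
k_p = μ_pC_ox · (W/L) = 6.5 mA/V².
Assume saturation: I_D = ½ k_p V_ov² = 0.5 × 6.5 × 2.25² = 16.5 mA, giving V_SD = V_DD − I_D R_D = 12.6 − 16.5 × 0.43 = 5.53 V.
V_SD = 5.53 V ≥ V_ov = 2.25 V, confirming saturation.

I_D = 16.5 mA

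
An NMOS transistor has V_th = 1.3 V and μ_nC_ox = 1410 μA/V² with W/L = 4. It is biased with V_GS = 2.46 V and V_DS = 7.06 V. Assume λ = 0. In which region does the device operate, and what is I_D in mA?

k_n = μ_nC_ox · (W/L) = 5.64 mA/V².
V_ov = V_GS − V_th = 2.46 − 1.3 = 1.16 V.
Since V_DS = 7.06 V ≥ V_ov = 1.16 V, the device is in saturation.
I_D = ½ k_n V_ov² = 0.5 × 5.64 × 1.16² = 3.79 mA.

Saturation; I_D = 3.79 mA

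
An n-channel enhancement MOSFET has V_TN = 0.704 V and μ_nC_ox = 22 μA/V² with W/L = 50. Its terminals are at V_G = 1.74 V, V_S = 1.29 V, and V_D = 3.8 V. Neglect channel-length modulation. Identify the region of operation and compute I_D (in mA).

Cutoff; I_D = 0 mA

V_GS = V_G − V_S = 1.74 − 1.29 = 0.45 V; V_DS = V_D − V_S = 3.8 − 1.29 = 2.51 V.
V_GS = 0.45 V < V_TN = 0.704 V, so the transistor is in cutoff.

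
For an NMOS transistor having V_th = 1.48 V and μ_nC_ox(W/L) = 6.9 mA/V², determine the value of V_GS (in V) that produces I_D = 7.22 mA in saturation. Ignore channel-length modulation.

V_GS = 2.93 V

In saturation I_D = ½ k_n (V_GS − V_th)², so V_GS − V_th = √(2 I_D / k_n) = √(2 × 7.22 / 6.9) = 1.45 V.
V_GS = 1.48 + 1.45 = 2.93 V.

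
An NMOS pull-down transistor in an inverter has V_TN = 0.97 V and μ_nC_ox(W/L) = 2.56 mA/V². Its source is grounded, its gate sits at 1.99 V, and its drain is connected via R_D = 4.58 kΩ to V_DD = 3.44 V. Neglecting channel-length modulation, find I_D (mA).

V_GS = V_G = 1.99 V, so V_ov = 1.99 − 0.97 = 1.02 V.
Assume saturation: I_D = ½ k_n V_ov² = 0.5 × 2.56 × 1.02² = 1.33 mA, giving V_DS = V_DD − I_D R_D = 3.44 − 1.33 × 4.58 = -2.66 V.
But -2.66 V < V_ov = 1.02 V, so the device is actually in triode.
In triode I_D = k_n[V_ov V_DS − ½ V_DS²] and I_D = (V_DD − V_DS)/R_D. Equating: 5.86 V_DS² − 12.96 V_DS + 3.44 = 0, giving V_DS = 0.308 V (the root below V_ov).
I_D = (3.44 − 0.308) / 4.58 = 0.684 mA.

I_D = 0.684 mA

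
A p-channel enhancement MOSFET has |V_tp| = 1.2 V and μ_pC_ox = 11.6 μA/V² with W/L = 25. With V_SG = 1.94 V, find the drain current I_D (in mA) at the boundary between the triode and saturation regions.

At the boundary V_SD = V_ov = V_SG − |V_tp| = 1.94 − 1.2 = 0.74 V.
k_p = μ_pC_ox · (W/L) = 0.29 mA/V².
I_D = ½ k_p V_ov² = 0.5 × 0.29 × 0.74² = 0.0794 mA.

I_D = 0.0794 mA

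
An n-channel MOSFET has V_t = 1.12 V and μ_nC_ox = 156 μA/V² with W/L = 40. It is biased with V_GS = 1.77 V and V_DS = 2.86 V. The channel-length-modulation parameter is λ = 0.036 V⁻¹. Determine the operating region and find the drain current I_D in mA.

k_n = μ_nC_ox · (W/L) = 6.24 mA/V².
V_ov = V_GS − V_t = 1.77 − 1.12 = 0.65 V.
Since V_DS = 2.86 V ≥ V_ov = 0.65 V, the device is in saturation.
I_D = ½ k_n V_ov² (1 + λ V_DS) = 0.5 × 6.24 × 0.65² × (1 + 0.036 × 2.86) = 1.45 mA.

Saturation; I_D = 1.45 mA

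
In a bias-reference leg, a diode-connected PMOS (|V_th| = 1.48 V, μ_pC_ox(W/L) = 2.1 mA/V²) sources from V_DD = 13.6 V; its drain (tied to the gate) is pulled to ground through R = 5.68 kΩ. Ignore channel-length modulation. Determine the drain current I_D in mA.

With gate tied to drain, V_SG = V_SD ≥ V_SG − |V_th|, so the device is in saturation.
KCL at the drain: ½ k_p (V_SG − |V_th|)² = (V_DD − V_SG)/R.
Let x = V_SG − 1.48. Then 5.96 x² + x − 12.12 = 0, giving x = 1.34 V (positive root), so V_SG = 2.82 V.
I_D = (V_DD − V_SG)/R = (13.6 − 2.82) / 5.68 = 1.9 mA.

I_D = 1.90 mA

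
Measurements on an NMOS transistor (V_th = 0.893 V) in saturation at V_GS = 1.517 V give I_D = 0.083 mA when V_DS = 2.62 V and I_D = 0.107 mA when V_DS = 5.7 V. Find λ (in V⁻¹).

λ = 0.125 V⁻¹

With V_GS fixed, I_D ∝ (1 + λ V_DS) in saturation, so I_D2/I_D1 = (1 + λ V_DS2)/(1 + λ V_DS1).
0.107/0.083 = 1.289 = (1 + 5.7 λ)/(1 + 2.62 λ).
Solving: λ (I_D1 V_DS2 − I_D2 V_DS1) = I_D2 − I_D1, so λ = (0.107 − 0.083) / (0.083 × 5.7 − 0.107 × 2.62) = 0.024 / 0.193 = 0.125 V⁻¹.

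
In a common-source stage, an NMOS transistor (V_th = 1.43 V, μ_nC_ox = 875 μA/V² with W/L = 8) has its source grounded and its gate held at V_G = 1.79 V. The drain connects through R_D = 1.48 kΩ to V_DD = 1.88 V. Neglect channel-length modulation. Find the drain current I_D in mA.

I_D = 0.454 mA

V_GS = V_G = 1.79 V, so V_ov = 1.79 − 1.43 = 0.36 V.
k_n = μ_nC_ox · (W/L) = 7 mA/V².
Assume saturation: I_D = ½ k_n V_ov² = 0.5 × 7 × 0.36² = 0.454 mA, giving V_DS = V_DD − I_D R_D = 1.88 − 0.454 × 1.48 = 1.21 V.
V_DS = 1.21 V ≥ V_ov = 0.36 V, confirming saturation.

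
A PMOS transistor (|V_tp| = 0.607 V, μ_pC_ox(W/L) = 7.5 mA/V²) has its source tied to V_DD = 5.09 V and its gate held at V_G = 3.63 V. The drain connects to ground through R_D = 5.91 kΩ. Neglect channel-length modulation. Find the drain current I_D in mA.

V_SG = V_DD − V_G = 5.09 − 3.63 = 1.46 V, so V_ov = 1.46 − 0.607 = 0.853 V.
Assume saturation: I_D = ½ k_p V_ov² = 0.5 × 7.5 × 0.853² = 2.73 mA, giving V_SD = V_DD − I_D R_D = 5.09 − 2.73 × 5.91 = -11 V.
But -11 V < V_ov = 0.853 V, so the device is actually in triode.
In triode I_D = k_p[V_ov V_SD − ½ V_SD²] and I_D = (V_DD − V_SD)/R_D. Equating: 22.2 V_SD² − 38.81 V_SD + 5.09 = 0, giving V_SD = 0.143 V (the root below V_ov).
I_D = (5.09 − 0.143) / 5.91 = 0.837 mA.

I_D = 0.837 mA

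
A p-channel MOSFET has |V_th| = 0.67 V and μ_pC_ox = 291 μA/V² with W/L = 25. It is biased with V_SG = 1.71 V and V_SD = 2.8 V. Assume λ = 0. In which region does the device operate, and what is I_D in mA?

k_p = μ_pC_ox · (W/L) = 7.275 mA/V².
V_ov = V_SG − |V_th| = 1.71 − 0.67 = 1.04 V.
Since V_SD = 2.8 V ≥ V_ov = 1.04 V, the device is in saturation.
I_D = ½ k_p V_ov² = 0.5 × 7.275 × 1.04² = 3.93 mA.

Saturation; I_D = 3.93 mA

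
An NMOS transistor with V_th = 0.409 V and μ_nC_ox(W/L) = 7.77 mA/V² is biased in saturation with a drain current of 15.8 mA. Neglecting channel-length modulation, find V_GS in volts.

V_GS = 2.43 V

In saturation I_D = ½ k_n (V_GS − V_th)², so V_GS − V_th = √(2 I_D / k_n) = √(2 × 15.8 / 7.77) = 2.02 V.
V_GS = 0.409 + 2.02 = 2.43 V.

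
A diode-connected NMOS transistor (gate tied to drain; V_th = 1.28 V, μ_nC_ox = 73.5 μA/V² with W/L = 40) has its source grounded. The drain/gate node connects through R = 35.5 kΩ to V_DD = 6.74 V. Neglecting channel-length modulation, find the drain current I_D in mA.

I_D = 0.145 mA

With gate tied to drain, V_GS = V_DS ≥ V_GS − V_th, so the device is in saturation.
k_n = μ_nC_ox · (W/L) = 2.94 mA/V².
KCL at the drain: ½ k_n (V_GS − V_th)² = (V_DD − V_GS)/R.
Let x = V_GS − 1.28. Then 52.2 x² + x − 5.46 = 0, giving x = 0.314 V (positive root), so V_GS = 1.59 V.
I_D = (V_DD − V_GS)/R = (6.74 − 1.59) / 35.5 = 0.145 mA.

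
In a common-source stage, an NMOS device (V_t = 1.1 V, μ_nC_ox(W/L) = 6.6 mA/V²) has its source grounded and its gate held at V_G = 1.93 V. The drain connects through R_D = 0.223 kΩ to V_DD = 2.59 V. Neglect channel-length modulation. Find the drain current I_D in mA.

I_D = 2.27 mA

V_GS = V_G = 1.93 V, so V_ov = 1.93 − 1.1 = 0.83 V.
Assume saturation: I_D = ½ k_n V_ov² = 0.5 × 6.6 × 0.83² = 2.27 mA, giving V_DS = V_DD − I_D R_D = 2.59 − 2.27 × 0.223 = 2.08 V.
V_DS = 2.08 V ≥ V_ov = 0.83 V, confirming saturation.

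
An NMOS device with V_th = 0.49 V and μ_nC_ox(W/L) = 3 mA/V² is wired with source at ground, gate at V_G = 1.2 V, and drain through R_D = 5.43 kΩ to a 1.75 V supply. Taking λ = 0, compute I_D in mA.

V_GS = V_G = 1.2 V, so V_ov = 1.2 − 0.49 = 0.71 V.
Assume saturation: I_D = ½ k_n V_ov² = 0.5 × 3 × 0.71² = 0.756 mA, giving V_DS = V_DD − I_D R_D = 1.75 − 0.756 × 5.43 = -2.36 V.
But -2.36 V < V_ov = 0.71 V, so the device is actually in triode.
In triode I_D = k_n[V_ov V_DS − ½ V_DS²] and I_D = (V_DD − V_DS)/R_D. Equating: 8.14 V_DS² − 12.57 V_DS + 1.75 = 0, giving V_DS = 0.155 V (the root below V_ov).
I_D = (1.75 − 0.155) / 5.43 = 0.294 mA.

I_D = 0.294 mA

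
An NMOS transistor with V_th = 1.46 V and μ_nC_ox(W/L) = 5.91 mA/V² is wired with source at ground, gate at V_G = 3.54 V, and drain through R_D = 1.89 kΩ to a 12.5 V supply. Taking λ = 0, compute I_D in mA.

V_GS = V_G = 3.54 V, so V_ov = 3.54 − 1.46 = 2.08 V.
Assume saturation: I_D = ½ k_n V_ov² = 0.5 × 5.91 × 2.08² = 12.8 mA, giving V_DS = V_DD − I_D R_D = 12.5 − 12.8 × 1.89 = -11.7 V.
But -11.7 V < V_ov = 2.08 V, so the device is actually in triode.
In triode I_D = k_n[V_ov V_DS − ½ V_DS²] and I_D = (V_DD − V_DS)/R_D. Equating: 5.58 V_DS² − 24.23 V_DS + 12.5 = 0, giving V_DS = 0.598 V (the root below V_ov).
I_D = (12.5 − 0.598) / 1.89 = 6.3 mA.

I_D = 6.30 mA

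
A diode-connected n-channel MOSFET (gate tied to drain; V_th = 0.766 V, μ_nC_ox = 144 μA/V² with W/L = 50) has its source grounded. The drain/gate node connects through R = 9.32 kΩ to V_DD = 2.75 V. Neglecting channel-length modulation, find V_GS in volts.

V_GS = 0.995 V

With gate tied to drain, V_GS = V_DS ≥ V_GS − V_th, so the device is in saturation.
k_n = μ_nC_ox · (W/L) = 7.2 mA/V².
KCL at the drain: ½ k_n (V_GS − V_th)² = (V_DD − V_GS)/R.
Let x = V_GS − 0.766. Then 33.6 x² + x − 1.984 = 0, giving x = 0.229 V (positive root), so V_GS = 0.995 V.
I_D = (V_DD − V_GS)/R = (2.75 − 0.995) / 9.32 = 0.188 mA.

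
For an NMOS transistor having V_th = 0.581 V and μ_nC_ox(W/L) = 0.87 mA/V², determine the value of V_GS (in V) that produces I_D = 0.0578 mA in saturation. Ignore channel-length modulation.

In saturation I_D = ½ k_n (V_GS − V_th)², so V_GS − V_th = √(2 I_D / k_n) = √(2 × 0.0578 / 0.87) = 0.365 V.
V_GS = 0.581 + 0.365 = 0.946 V.

V_GS = 0.946 V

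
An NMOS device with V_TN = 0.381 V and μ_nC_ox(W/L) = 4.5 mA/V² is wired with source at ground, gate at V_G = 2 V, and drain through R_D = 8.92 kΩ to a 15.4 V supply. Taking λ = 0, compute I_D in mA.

V_GS = V_G = 2 V, so V_ov = 2 − 0.381 = 1.62 V.
Assume saturation: I_D = ½ k_n V_ov² = 0.5 × 4.5 × 1.62² = 5.9 mA, giving V_DS = V_DD − I_D R_D = 15.4 − 5.9 × 8.92 = -37.2 V.
But -37.2 V < V_ov = 1.62 V, so the device is actually in triode.
In triode I_D = k_n[V_ov V_DS − ½ V_DS²] and I_D = (V_DD − V_DS)/R_D. Equating: 20.1 V_DS² − 65.99 V_DS + 15.4 = 0, giving V_DS = 0.253 V (the root below V_ov).
I_D = (15.4 − 0.253) / 8.92 = 1.7 mA.

I_D = 1.70 mA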